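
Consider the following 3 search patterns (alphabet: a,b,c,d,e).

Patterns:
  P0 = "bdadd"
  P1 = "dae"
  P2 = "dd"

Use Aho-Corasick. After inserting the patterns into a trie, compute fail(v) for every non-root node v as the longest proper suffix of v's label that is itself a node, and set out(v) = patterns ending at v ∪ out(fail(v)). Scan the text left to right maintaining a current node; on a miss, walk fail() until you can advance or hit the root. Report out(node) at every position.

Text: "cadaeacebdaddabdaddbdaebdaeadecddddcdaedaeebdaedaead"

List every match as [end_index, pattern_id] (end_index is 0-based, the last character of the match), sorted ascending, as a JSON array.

Construct AC machine:
Trie (insert patterns):
  0='ε' goto b→1 d→6
  1='b' goto d→2
  2='bd' goto a→3
  3='bda' goto d→4
  4='bdad' goto d→5
  5='bdadd' goto ·  [P0 ends]
  6='d' goto a→7 d→9
  7='da' goto e→8
  8='dae' goto ·  [P1 ends]
  9='dd' goto ·  [P2 ends]

BFS fail/out derivation:
  n1('b'): parent n0 fail=0; on 'b' 0 → fail=0;  out ∅∪∅=∅
  n6('d'): parent n0 fail=0; on 'd' 0 → fail=0;  out ∅∪∅=∅
  n2('bd'): parent n1 fail=0; on 'd' 0 → fail=6;  out ∅∪∅=∅
  n7('da'): parent n6 fail=0; on 'a' 0 → fail=0;  out ∅∪∅=∅
  n9('dd'): parent n6 fail=0; on 'd' 0 → fail=6;  out {2}∪∅={2}
  n3('bda'): parent n2 fail=6; on 'a' 6 → fail=7;  out ∅∪∅=∅
  n8('dae'): parent n7 fail=0; on 'e' 0 → fail=0;  out {1}∪∅={1}
  n4('bdad'): parent n3 fail=7; on 'd' 7→0 → fail=6;  out ∅∪∅=∅
  n5('bdadd'): parent n4 fail=6; on 'd' 6 → fail=9;  out {0}∪{2}={0,2}

Scan:
pos 0 'c': at 0
pos 1 'a': at 0
pos 2 'd': at 6
pos 3 'a': at 7
pos 4 'e': at 8  emit P1@[2:4]
pos 5 'a': at 0 ·f
pos 6 'c': at 0
pos 7 'e': at 0
pos 8 'b': at 1
pos 9 'd': at 2
pos 10 'a': at 3
pos 11 'd': at 4
pos 12 'd': at 5  emit P0@[8:12],P2@[11:12]
pos 13 'a': at 7 ·f
pos 14 'b': at 1 ·f
pos 15 'd': at 2
pos 16 'a': at 3
pos 17 'd': at 4
pos 18 'd': at 5  emit P0@[14:18],P2@[17:18]
pos 19 'b': at 1 ·f
pos 20 'd': at 2
pos 21 'a': at 3
pos 22 'e': at 8 ·f  emit P1@[20:22]
pos 23 'b': at 1 ·f
pos 24 'd': at 2
pos 25 'a': at 3
pos 26 'e': at 8 ·f  emit P1@[24:26]
pos 27 'a': at 0 ·f
pos 28 'd': at 6
pos 29 'e': at 0 ·f
pos 30 'c': at 0
pos 31 'd': at 6
pos 32 'd': at 9  emit P2@[31:32]
pos 33 'd': at 9 ·f  emit P2@[32:33]
pos 34 'd': at 9 ·f  emit P2@[33:34]
pos 35 'c': at 0 ·f
pos 36 'd': at 6
pos 37 'a': at 7
pos 38 'e': at 8  emit P1@[36:38]
pos 39 'd': at 6 ·f
pos 40 'a': at 7
pos 41 'e': at 8  emit P1@[39:41]
pos 42 'e': at 0 ·f
pos 43 'b': at 1
pos 44 'd': at 2
pos 45 'a': at 3
pos 46 'e': at 8 ·f  emit P1@[44:46]
pos 47 'd': at 6 ·f
pos 48 'a': at 7
pos 49 'e': at 8  emit P1@[47:49]
pos 50 'a': at 0 ·f
pos 51 'd': at 6

Result: [[4,1],[12,0],[12,2],[18,0],[18,2],[22,1],[26,1],[32,2],[33,2],[34,2],[38,1],[41,1],[46,1],[49,1]]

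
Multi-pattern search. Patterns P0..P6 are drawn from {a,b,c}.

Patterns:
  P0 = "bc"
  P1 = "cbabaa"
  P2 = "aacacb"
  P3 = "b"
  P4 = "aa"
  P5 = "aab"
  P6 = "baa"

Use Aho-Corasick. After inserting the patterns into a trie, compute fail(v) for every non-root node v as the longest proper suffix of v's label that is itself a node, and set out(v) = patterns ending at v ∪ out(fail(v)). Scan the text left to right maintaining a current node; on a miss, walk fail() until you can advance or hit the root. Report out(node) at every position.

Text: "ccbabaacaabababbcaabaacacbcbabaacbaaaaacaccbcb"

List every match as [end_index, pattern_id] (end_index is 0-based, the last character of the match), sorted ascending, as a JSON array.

Build automaton:
Trie (insert patterns):
  0='ε' goto a→9 b→1 c→3
  1='b' goto a→16 c→2  ←P3
  2='bc' goto ·  ←P0
  3='c' goto b→4
  4='cb' goto a→5
  5='cba' goto b→6
  6='cbab' goto a→7
  7='cbaba' goto a→8
  8='cbabaa' goto ·  ←P1
  9='a' goto a→10
  10='aa' goto b→15 c→11  ←P4
  11='aac' goto a→12
  12='aaca' goto c→13
  13='aacac' goto b→14
  14='aacacb' goto ·  ←P2
  15='aab' goto ·  ←P5
  16='ba' goto a→17
  17='baa' goto ·  ←P6

BFS fail/out derivation:
  n1('b'): parent n0 fail=0; on 'b' 0 → fail=0;  out {3}∪∅={3}
  n3('c'): parent n0 fail=0; on 'c' 0 → fail=0;  out ∅∪∅=∅
  n9('a'): parent n0 fail=0; on 'a' 0 → fail=0;  out ∅∪∅=∅
  n2('bc'): parent n1 fail=0; on 'c' 0 → fail=3;  out {0}∪∅={0}
  n4('cb'): parent n3 fail=0; on 'b' 0 → fail=1;  out ∅∪{3}={3}
  n10('aa'): parent n9 fail=0; on 'a' 0 → fail=9;  out {4}∪∅={4}
  n16('ba'): parent n1 fail=0; on 'a' 0 → fail=9;  out ∅∪∅=∅
  n5('cba'): parent n4 fail=1; on 'a' 1 → fail=16;  out ∅∪∅=∅
  n11('aac'): parent n10 fail=9; on 'c' 9→0 → fail=3;  out ∅∪∅=∅
  n15('aab'): parent n10 fail=9; on 'b' 9→0 → fail=1;  out {5}∪{3}={3,5}
  n17('baa'): parent n16 fail=9; on 'a' 9 → fail=10;  out {6}∪{4}={4,6}
  n6('cbab'): parent n5 fail=16; on 'b' 16→9→0 → fail=1;  out ∅∪{3}={3}
  n12('aaca'): parent n11 fail=3; on 'a' 3→0 → fail=9;  out ∅∪∅=∅
  n7('cbaba'): parent n6 fail=1; on 'a' 1 → fail=16;  out ∅∪∅=∅
  n13('aacac'): parent n12 fail=9; on 'c' 9→0 → fail=3;  out ∅∪∅=∅
  n8('cbabaa'): parent n7 fail=16; on 'a' 16 → fail=17;  out {1}∪{4,6}={1,4,6}
  n14('aacacb'): parent n13 fail=3; on 'b' 3 → fail=4;  out {2}∪{3}={2,3}

Run:
pos 0 'c': at 3
pos 1 'c': at 3 (via fail)
pos 2 'b': at 4  → match P3@[2:2]
pos 3 'a': at 5
pos 4 'b': at 6  → match P3@[4:4]
pos 5 'a': at 7
pos 6 'a': at 8  → match P1@[1:6],P4@[5:6],P6@[4:6]
pos 7 'c': at 11 (via fail)
pos 8 'a': at 12
pos 9 'a': at 10 (via fail)  → match P4@[8:9]
pos 10 'b': at 15  → match P3@[10:10],P5@[8:10]
pos 11 'a': at 16 (via fail)
pos 12 'b': at 1 (via fail)  → match P3@[12:12]
pos 13 'a': at 16
pos 14 'b': at 1 (via fail)  → match P3@[14:14]
pos 15 'b': at 1 (via fail)  → match P3@[15:15]
pos 16 'c': at 2  → match P0@[15:16]
pos 17 'a': at 9 (via fail)
pos 18 'a': at 10  → match P4@[17:18]
pos 19 'b': at 15  → match P3@[19:19],P5@[17:19]
pos 20 'a': at 16 (via fail)
pos 21 'a': at 17  → match P4@[20:21],P6@[19:21]
pos 22 'c': at 11 (via fail)
pos 23 'a': at 12
pos 24 'c': at 13
pos 25 'b': at 14  → match P2@[20:25],P3@[25:25]
pos 26 'c': at 2 (via fail)  → match P0@[25:26]
pos 27 'b': at 4 (via fail)  → match P3@[27:27]
pos 28 'a': at 5
pos 29 'b': at 6  → match P3@[29:29]
pos 30 'a': at 7
pos 31 'a': at 8  → match P1@[26:31],P4@[30:31],P6@[29:31]
pos 32 'c': at 11 (via fail)
pos 33 'b': at 4 (via fail)  → match P3@[33:33]
pos 34 'a': at 5
pos 35 'a': at 17 (via fail)  → match P4@[34:35],P6@[33:35]
pos 36 'a': at 10 (via fail)  → match P4@[35:36]
pos 37 'a': at 10 (via fail)  → match P4@[36:37]
pos 38 'a': at 10 (via fail)  → match P4@[37:38]
pos 39 'c': at 11
pos 40 'a': at 12
pos 41 'c': at 13
pos 42 'c': at 3 (via fail)
pos 43 'b': at 4  → match P3@[43:43]
pos 44 'c': at 2 (via fail)  → match P0@[43:44]
pos 45 'b': at 4 (via fail)  → match P3@[45:45]

Matches: [[2,3],[4,3],[6,1],[6,4],[6,6],[9,4],[10,3],[10,5],[12,3],[14,3],[15,3],[16,0],[18,4],[19,3],[19,5],[21,4],[21,6],[25,2],[25,3],[26,0],[27,3],[29,3],[31,1],[31,4],[31,6],[33,3],[35,4],[35,6],[36,4],[37,4],[38,4],[43,3],[44,0],[45,3]]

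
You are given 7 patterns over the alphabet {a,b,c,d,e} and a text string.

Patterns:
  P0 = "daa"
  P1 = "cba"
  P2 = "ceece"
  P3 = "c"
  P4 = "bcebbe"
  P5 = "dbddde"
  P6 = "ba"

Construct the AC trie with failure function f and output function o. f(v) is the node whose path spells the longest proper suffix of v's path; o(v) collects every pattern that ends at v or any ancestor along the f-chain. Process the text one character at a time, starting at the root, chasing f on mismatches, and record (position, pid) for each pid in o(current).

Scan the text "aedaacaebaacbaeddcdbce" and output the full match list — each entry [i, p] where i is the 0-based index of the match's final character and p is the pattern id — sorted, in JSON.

Build:
Trie (insert patterns):
  0='ε' goto b→11 c→4 d→1
  1='d' goto a→2 b→17
  2='da' goto a→3
  3='daa' goto ·  ←P0
  4='c' goto b→5 e→7  ←P3
  5='cb' goto a→6
  6='cba' goto ·  ←P1
  7='ce' goto e→8
  8='cee' goto c→9
  9='ceec' goto e→10
  10='ceece' goto ·  ←P2
  11='b' goto a→22 c→12
  12='bc' goto e→13
  13='bce' goto b→14
  14='bceb' goto b→15
  15='bcebb' goto e→16
  16='bcebbe' goto ·  ←P4
  17='db' goto d→18
  18='dbd' goto d→19
  19='dbdd' goto d→20
  20='dbddd' goto e→21
  21='dbddde' goto ·  ←P5
  22='ba' goto ·  ←P6

BFS fail/out derivation:
  fail(1) 'd': from fail(0)=0 chase 'd': 0 ⇒ 0;  out=∅∪out(0)=∅
  fail(4) 'c': from fail(0)=0 chase 'c': 0 ⇒ 0;  out={3}∪out(0)={3}
  fail(11) 'b': from fail(0)=0 chase 'b': 0 ⇒ 0;  out=∅∪out(0)=∅
  fail(2) 'da': from fail(1)=0 chase 'a': 0 ⇒ 0;  out=∅∪out(0)=∅
  fail(5) 'cb': from fail(4)=0 chase 'b': 0 ⇒ 11;  out=∅∪out(11)=∅
  fail(7) 'ce': from fail(4)=0 chase 'e': 0 ⇒ 0;  out=∅∪out(0)=∅
  fail(12) 'bc': from fail(11)=0 chase 'c': 0 ⇒ 4;  out=∅∪out(4)={3}
  fail(17) 'db': from fail(1)=0 chase 'b': 0 ⇒ 11;  out=∅∪out(11)=∅
  fail(22) 'ba': from fail(11)=0 chase 'a': 0 ⇒ 0;  out={6}∪out(0)={6}
  fail(3) 'daa': from fail(2)=0 chase 'a': 0 ⇒ 0;  out={0}∪out(0)={0}
  fail(6) 'cba': from fail(5)=11 chase 'a': 11 ⇒ 22;  out={1}∪out(22)={1,6}
  fail(8) 'cee': from fail(7)=0 chase 'e': 0 ⇒ 0;  out=∅∪out(0)=∅
  fail(13) 'bce': from fail(12)=4 chase 'e': 4 ⇒ 7;  out=∅∪out(7)=∅
  fail(18) 'dbd': from fail(17)=11 chase 'd': 11→0 ⇒ 1;  out=∅∪out(1)=∅
  fail(9) 'ceec': from fail(8)=0 chase 'c': 0 ⇒ 4;  out=∅∪out(4)={3}
  fail(14) 'bceb': from fail(13)=7 chase 'b': 7→0 ⇒ 11;  out=∅∪out(11)=∅
  fail(19) 'dbdd': from fail(18)=1 chase 'd': 1→0 ⇒ 1;  out=∅∪out(1)=∅
  fail(10) 'ceece': from fail(9)=4 chase 'e': 4 ⇒ 7;  out={2}∪out(7)={2}
  fail(15) 'bcebb': from fail(14)=11 chase 'b': 11→0 ⇒ 11;  out=∅∪out(11)=∅
  fail(20) 'dbddd': from fail(19)=1 chase 'd': 1→0 ⇒ 1;  out=∅∪out(1)=∅
  fail(16) 'bcebbe': from fail(15)=11 chase 'e': 11→0 ⇒ 0;  out={4}∪out(0)={4}
  fail(21) 'dbddde': from fail(20)=1 chase 'e': 1→0 ⇒ 0;  out={5}∪out(0)={5}

Scan:
[0] read 'a'  n0⇒n0
[1] read 'e'  n0⇒n0
[2] read 'd'  n0⇒n1
[3] read 'a'  n1⇒n2
[4] read 'a'  n2⇒n3  ** P0@[2:4]
[5] read 'c'  n3⇒n4 (via fail)  ** P3@[5:5]
[6] read 'a'  n4⇒n0 (via fail)
[7] read 'e'  n0⇒n0
[8] read 'b'  n0⇒n11
[9] read 'a'  n11⇒n22  ** P6@[8:9]
[10] read 'a'  n22⇒n0 (via fail)
[11] read 'c'  n0⇒n4  ** P3@[11:11]
[12] read 'b'  n4⇒n5
[13] read 'a'  n5⇒n6  ** P1@[11:13],P6@[12:13]
[14] read 'e'  n6⇒n0 (via fail)
[15] read 'd'  n0⇒n1
[16] read 'd'  n1⇒n1 (via fail)
[17] read 'c'  n1⇒n4 (via fail)  ** P3@[17:17]
[18] read 'd'  n4⇒n1 (via fail)
[19] read 'b'  n1⇒n17
[20] read 'c'  n17⇒n12 (via fail)  ** P3@[20:20]
[21] read 'e'  n12⇒n13

All matches (sorted): [[4,0],[5,3],[9,6],[11,3],[13,1],[13,6],[17,3],[20,3]]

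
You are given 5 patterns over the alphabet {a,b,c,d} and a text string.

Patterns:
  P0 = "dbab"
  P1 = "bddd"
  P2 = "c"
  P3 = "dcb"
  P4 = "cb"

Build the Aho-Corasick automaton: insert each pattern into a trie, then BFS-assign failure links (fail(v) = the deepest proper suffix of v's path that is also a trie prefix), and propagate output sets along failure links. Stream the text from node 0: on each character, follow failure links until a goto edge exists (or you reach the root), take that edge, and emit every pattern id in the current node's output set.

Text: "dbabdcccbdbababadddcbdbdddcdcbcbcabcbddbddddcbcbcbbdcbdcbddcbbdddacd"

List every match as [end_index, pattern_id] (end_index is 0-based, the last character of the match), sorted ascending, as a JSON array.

Build automaton:
Trie nodes:
  n0 'ε': b→5 c→9 d→1
  n1 'd': b→2 c→10
  n2 'db': a→3
  n3 'dba': b→4
  n4 'dbab': ·  [P0 ends]
  n5 'b': d→6
  n6 'bd': d→7
  n7 'bdd': d→8
  n8 'bddd': ·  [P1 ends]
  n9 'c': b→12  [P2 ends]
  n10 'dc': b→11
  n11 'dcb': ·  [P3 ends]
  n12 'cb': ·  [P4 ends]

BFS fail/out derivation:
  fail(1) 'd': from fail(0)=0 chase 'd': 0 ⇒ 0;  out=∅∪out(0)=∅
  fail(5) 'b': from fail(0)=0 chase 'b': 0 ⇒ 0;  out=∅∪out(0)=∅
  fail(9) 'c': from fail(0)=0 chase 'c': 0 ⇒ 0;  out={2}∪out(0)={2}
  fail(2) 'db': from fail(1)=0 chase 'b': 0 ⇒ 5;  out=∅∪out(5)=∅
  fail(6) 'bd': from fail(5)=0 chase 'd': 0 ⇒ 1;  out=∅∪out(1)=∅
  fail(10) 'dc': from fail(1)=0 chase 'c': 0 ⇒ 9;  out=∅∪out(9)={2}
  fail(12) 'cb': from fail(9)=0 chase 'b': 0 ⇒ 5;  out={4}∪out(5)={4}
  fail(3) 'dba': from fail(2)=5 chase 'a': 5→0 ⇒ 0;  out=∅∪out(0)=∅
  fail(7) 'bdd': from fail(6)=1 chase 'd': 1→0 ⇒ 1;  out=∅∪out(1)=∅
  fail(11) 'dcb': from fail(10)=9 chase 'b': 9 ⇒ 12;  out={3}∪out(12)={3,4}
  fail(4) 'dbab': from fail(3)=0 chase 'b': 0 ⇒ 5;  out={0}∪out(5)={0}
  fail(8) 'bddd': from fail(7)=1 chase 'd': 1→0 ⇒ 1;  out={1}∪out(1)={1}

Scan:
i=0 'd': node 0→1
i=1 'b': node 1→2
i=2 'a': node 2→3
i=3 'b': node 3→4  emit P0@[0:3]
i=4 'd': node 4→6 ·f
i=5 'c': node 6→10 ·f  emit P2@[5:5]
i=6 'c': node 10→9 ·f  emit P2@[6:6]
i=7 'c': node 9→9 ·f  emit P2@[7:7]
i=8 'b': node 9→12  emit P4@[7:8]
i=9 'd': node 12→6 ·f
i=10 'b': node 6→2 ·f
i=11 'a': node 2→3
i=12 'b': node 3→4  emit P0@[9:12]
i=13 'a': node 4→0 ·f
i=14 'b': node 0→5
i=15 'a': node 5→0 ·f
i=16 'd': node 0→1
i=17 'd': node 1→1 ·f
i=18 'd': node 1→1 ·f
i=19 'c': node 1→10  emit P2@[19:19]
i=20 'b': node 10→11  emit P3@[18:20],P4@[19:20]
i=21 'd': node 11→6 ·f
i=22 'b': node 6→2 ·f
i=23 'd': node 2→6 ·f
i=24 'd': node 6→7
i=25 'd': node 7→8  emit P1@[22:25]
i=26 'c': node 8→10 ·f  emit P2@[26:26]
i=27 'd': node 10→1 ·f
i=28 'c': node 1→10  emit P2@[28:28]
i=29 'b': node 10→11  emit P3@[27:29],P4@[28:29]
i=30 'c': node 11→9 ·f  emit P2@[30:30]
i=31 'b': node 9→12  emit P4@[30:31]
i=32 'c': node 12→9 ·f  emit P2@[32:32]
i=33 'a': node 9→0 ·f
i=34 'b': node 0→5
i=35 'c': node 5→9 ·f  emit P2@[35:35]
i=36 'b': node 9→12  emit P4@[35:36]
i=37 'd': node 12→6 ·f
i=38 'd': node 6→7
i=39 'b': node 7→2 ·f
i=40 'd': node 2→6 ·f
i=41 'd': node 6→7
i=42 'd': node 7→8  emit P1@[39:42]
i=43 'd': node 8→1 ·f
i=44 'c': node 1→10  emit P2@[44:44]
i=45 'b': node 10→11  emit P3@[43:45],P4@[44:45]
i=46 'c': node 11→9 ·f  emit P2@[46:46]
i=47 'b': node 9→12  emit P4@[46:47]
i=48 'c': node 12→9 ·f  emit P2@[48:48]
i=49 'b': node 9→12  emit P4@[48:49]
i=50 'b': node 12→5 ·f
i=51 'd': node 5→6
i=52 'c': node 6→10 ·f  emit P2@[52:52]
i=53 'b': node 10→11  emit P3@[51:53],P4@[52:53]
i=54 'd': node 11→6 ·f
i=55 'c': node 6→10 ·f  emit P2@[55:55]
i=56 'b': node 10→11  emit P3@[54:56],P4@[55:56]
i=57 'd': node 11→6 ·f
i=58 'd': node 6→7
i=59 'c': node 7→10 ·f  emit P2@[59:59]
i=60 'b': node 10→11  emit P3@[58:60],P4@[59:60]
i=61 'b': node 11→5 ·f
i=62 'd': node 5→6
i=63 'd': node 6→7
i=64 'd': node 7→8  emit P1@[61:64]
i=65 'a': node 8→0 ·f
i=66 'c': node 0→9  emit P2@[66:66]
i=67 'd': node 9→1 ·f

Matches: [[3,0],[5,2],[6,2],[7,2],[8,4],[12,0],[19,2],[20,3],[20,4],[25,1],[26,2],[28,2],[29,3],[29,4],[30,2],[31,4],[32,2],[35,2],[36,4],[42,1],[44,2],[45,3],[45,4],[46,2],[47,4],[48,2],[49,4],[52,2],[53,3],[53,4],[55,2],[56,3],[56,4],[59,2],[60,3],[60,4],[64,1],[66,2]]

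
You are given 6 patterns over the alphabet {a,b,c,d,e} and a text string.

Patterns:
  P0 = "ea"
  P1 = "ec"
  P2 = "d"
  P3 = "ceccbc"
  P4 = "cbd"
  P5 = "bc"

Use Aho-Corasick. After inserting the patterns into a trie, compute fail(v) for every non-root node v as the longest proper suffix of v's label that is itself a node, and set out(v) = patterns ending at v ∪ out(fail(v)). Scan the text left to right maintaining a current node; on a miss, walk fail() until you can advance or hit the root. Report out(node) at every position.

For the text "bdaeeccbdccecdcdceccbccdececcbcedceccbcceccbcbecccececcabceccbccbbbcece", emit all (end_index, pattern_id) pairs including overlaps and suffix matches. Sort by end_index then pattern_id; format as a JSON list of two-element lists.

Build:
Trie (insert patterns):
  0='ε' goto b→13 c→5 d→4 e→1
  1='e' goto a→2 c→3
  2='ea' goto ·  [P0 ends]
  3='ec' goto ·  [P1 ends]
  4='d' goto ·  [P2 ends]
  5='c' goto b→11 e→6
  6='ce' goto c→7
  7='cec' goto c→8
  8='cecc' goto b→9
  9='ceccb' goto c→10
  10='ceccbc' goto ·  [P3 ends]
  11='cb' goto d→12
  12='cbd' goto ·  [P4 ends]
  13='b' goto c→14
  14='bc' goto ·  [P5 ends]

Failure links (BFS by depth):
  n1('e'): parent n0 fail=0; on 'e' 0 → fail=0;  out ∅∪∅=∅
  n4('d'): parent n0 fail=0; on 'd' 0 → fail=0;  out {2}∪∅={2}
  n5('c'): parent n0 fail=0; on 'c' 0 → fail=0;  out ∅∪∅=∅
  n13('b'): parent n0 fail=0; on 'b' 0 → fail=0;  out ∅∪∅=∅
  n2('ea'): parent n1 fail=0; on 'a' 0 → fail=0;  out {0}∪∅={0}
  n3('ec'): parent n1 fail=0; on 'c' 0 → fail=5;  out {1}∪∅={1}
  n6('ce'): parent n5 fail=0; on 'e' 0 → fail=1;  out ∅∪∅=∅
  n11('cb'): parent n5 fail=0; on 'b' 0 → fail=13;  out ∅∪∅=∅
  n14('bc'): parent n13 fail=0; on 'c' 0 → fail=5;  out {5}∪∅={5}
  n7('cec'): parent n6 fail=1; on 'c' 1 → fail=3;  out ∅∪{1}={1}
  n12('cbd'): parent n11 fail=13; on 'd' 13→0 → fail=4;  out {4}∪{2}={2,4}
  n8('cecc'): parent n7 fail=3; on 'c' 3→5→0 → fail=5;  out ∅∪∅=∅
  n9('ceccb'): parent n8 fail=5; on 'b' 5 → fail=11;  out ∅∪∅=∅
  n10('ceccbc'): parent n9 fail=11; on 'c' 11→13 → fail=14;  out {3}∪{5}={3,5}

Scan:
pos 0 'b': at 13
pos 1 'd': at 4 (fail-walked)  ** P2@[1:1]
pos 2 'a': at 0 (fail-walked)
pos 3 'e': at 1
pos 4 'e': at 1 (fail-walked)
pos 5 'c': at 3  ** P1@[4:5]
pos 6 'c': at 5 (fail-walked)
pos 7 'b': at 11
pos 8 'd': at 12  ** P2@[8:8],P4@[6:8]
pos 9 'c': at 5 (fail-walked)
pos 10 'c': at 5 (fail-walked)
pos 11 'e': at 6
pos 12 'c': at 7  ** P1@[11:12]
pos 13 'd': at 4 (fail-walked)  ** P2@[13:13]
pos 14 'c': at 5 (fail-walked)
pos 15 'd': at 4 (fail-walked)  ** P2@[15:15]
pos 16 'c': at 5 (fail-walked)
pos 17 'e': at 6
pos 18 'c': at 7  ** P1@[17:18]
pos 19 'c': at 8
pos 20 'b': at 9
pos 21 'c': at 10  ** P3@[16:21],P5@[20:21]
pos 22 'c': at 5 (fail-walked)
pos 23 'd': at 4 (fail-walked)  ** P2@[23:23]
pos 24 'e': at 1 (fail-walked)
pos 25 'c': at 3  ** P1@[24:25]
pos 26 'e': at 6 (fail-walked)
pos 27 'c': at 7  ** P1@[26:27]
pos 28 'c': at 8
pos 29 'b': at 9
pos 30 'c': at 10  ** P3@[25:30],P5@[29:30]
pos 31 'e': at 6 (fail-walked)
pos 32 'd': at 4 (fail-walked)  ** P2@[32:32]
pos 33 'c': at 5 (fail-walked)
pos 34 'e': at 6
pos 35 'c': at 7  ** P1@[34:35]
pos 36 'c': at 8
pos 37 'b': at 9
pos 38 'c': at 10  ** P3@[33:38],P5@[37:38]
pos 39 'c': at 5 (fail-walked)
pos 40 'e': at 6
pos 41 'c': at 7  ** P1@[40:41]
pos 42 'c': at 8
pos 43 'b': at 9
pos 44 'c': at 10  ** P3@[39:44],P5@[43:44]
pos 45 'b': at 11 (fail-walked)
pos 46 'e': at 1 (fail-walked)
pos 47 'c': at 3  ** P1@[46:47]
pos 48 'c': at 5 (fail-walked)
pos 49 'c': at 5 (fail-walked)
pos 50 'e': at 6
pos 51 'c': at 7  ** P1@[50:51]
pos 52 'e': at 6 (fail-walked)
pos 53 'c': at 7  ** P1@[52:53]
pos 54 'c': at 8
pos 55 'a': at 0 (fail-walked)
pos 56 'b': at 13
pos 57 'c': at 14  ** P5@[56:57]
pos 58 'e': at 6 (fail-walked)
pos 59 'c': at 7  ** P1@[58:59]
pos 60 'c': at 8
pos 61 'b': at 9
pos 62 'c': at 10  ** P3@[57:62],P5@[61:62]
pos 63 'c': at 5 (fail-walked)
pos 64 'b': at 11
pos 65 'b': at 13 (fail-walked)
pos 66 'b': at 13 (fail-walked)
pos 67 'c': at 14  ** P5@[66:67]
pos 68 'e': at 6 (fail-walked)
pos 69 'c': at 7  ** P1@[68:69]
pos 70 'e': at 6 (fail-walked)

Result: [[1,2],[5,1],[8,2],[8,4],[12,1],[13,2],[15,2],[18,1],[21,3],[21,5],[23,2],[25,1],[27,1],[30,3],[30,5],[32,2],[35,1],[38,3],[38,5],[41,1],[44,3],[44,5],[47,1],[51,1],[53,1],[57,5],[59,1],[62,3],[62,5],[67,5],[69,1]]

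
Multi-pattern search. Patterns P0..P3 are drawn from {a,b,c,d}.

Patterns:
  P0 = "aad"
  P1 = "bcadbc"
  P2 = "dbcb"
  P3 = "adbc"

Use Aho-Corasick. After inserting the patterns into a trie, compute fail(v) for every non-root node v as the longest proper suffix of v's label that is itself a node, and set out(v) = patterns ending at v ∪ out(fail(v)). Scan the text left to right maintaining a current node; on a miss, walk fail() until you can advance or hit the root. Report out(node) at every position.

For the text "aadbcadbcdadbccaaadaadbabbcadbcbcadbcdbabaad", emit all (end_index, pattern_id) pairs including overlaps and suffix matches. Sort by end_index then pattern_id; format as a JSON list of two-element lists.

Build automaton:
Trie nodes:
  n0 'ε': a→1 b→4 d→10
  n1 'a': a→2 d→14
  n2 'aa': d→3
  n3 'aad': ·  ←P0
  n4 'b': c→5
  n5 'bc': a→6
  n6 'bca': d→7
  n7 'bcad': b→8
  n8 'bcadb': c→9
  n9 'bcadbc': ·  ←P1
  n10 'd': b→11
  n11 'db': c→12
  n12 'dbc': b→13
  n13 'dbcb': ·  ←P2
  n14 'ad': b→15
  n15 'adb': c→16
  n16 'adbc': ·  ←P3

Failure links (BFS by depth):
  fail(1) 'a': from fail(0)=0 chase 'a': 0 ⇒ 0;  out=∅∪out(0)=∅
  fail(4) 'b': from fail(0)=0 chase 'b': 0 ⇒ 0;  out=∅∪out(0)=∅
  fail(10) 'd': from fail(0)=0 chase 'd': 0 ⇒ 0;  out=∅∪out(0)=∅
  fail(2) 'aa': from fail(1)=0 chase 'a': 0 ⇒ 1;  out=∅∪out(1)=∅
  fail(5) 'bc': from fail(4)=0 chase 'c': 0 ⇒ 0;  out=∅∪out(0)=∅
  fail(11) 'db': from fail(10)=0 chase 'b': 0 ⇒ 4;  out=∅∪out(4)=∅
  fail(14) 'ad': from fail(1)=0 chase 'd': 0 ⇒ 10;  out=∅∪out(10)=∅
  fail(3) 'aad': from fail(2)=1 chase 'd': 1 ⇒ 14;  out={0}∪out(14)={0}
  fail(6) 'bca': from fail(5)=0 chase 'a': 0 ⇒ 1;  out=∅∪out(1)=∅
  fail(12) 'dbc': from fail(11)=4 chase 'c': 4 ⇒ 5;  out=∅∪out(5)=∅
  fail(15) 'adb': from fail(14)=10 chase 'b': 10 ⇒ 11;  out=∅∪out(11)=∅
  fail(7) 'bcad': from fail(6)=1 chase 'd': 1 ⇒ 14;  out=∅∪out(14)=∅
  fail(13) 'dbcb': from fail(12)=5 chase 'b': 5→0 ⇒ 4;  out={2}∪out(4)={2}
  fail(16) 'adbc': from fail(15)=11 chase 'c': 11 ⇒ 12;  out={3}∪out(12)={3}
  fail(8) 'bcadb': from fail(7)=14 chase 'b': 14 ⇒ 15;  out=∅∪out(15)=∅
  fail(9) 'bcadbc': from fail(8)=15 chase 'c': 15 ⇒ 16;  out={1}∪out(16)={1,3}

Run:
pos 0 'a': at 1
pos 1 'a': at 2
pos 2 'd': at 3  emit P0@[0:2]
pos 3 'b': at 15 (via fail)
pos 4 'c': at 16  emit P3@[1:4]
pos 5 'a': at 6 (via fail)
pos 6 'd': at 7
pos 7 'b': at 8
pos 8 'c': at 9  emit P1@[3:8],P3@[5:8]
pos 9 'd': at 10 (via fail)
pos 10 'a': at 1 (via fail)
pos 11 'd': at 14
pos 12 'b': at 15
pos 13 'c': at 16  emit P3@[10:13]
pos 14 'c': at 0 (via fail)
pos 15 'a': at 1
pos 16 'a': at 2
pos 17 'a': at 2 (via fail)
pos 18 'd': at 3  emit P0@[16:18]
pos 19 'a': at 1 (via fail)
pos 20 'a': at 2
pos 21 'd': at 3  emit P0@[19:21]
pos 22 'b': at 15 (via fail)
pos 23 'a': at 1 (via fail)
pos 24 'b': at 4 (via fail)
pos 25 'b': at 4 (via fail)
pos 26 'c': at 5
pos 27 'a': at 6
pos 28 'd': at 7
pos 29 'b': at 8
pos 30 'c': at 9  emit P1@[25:30],P3@[27:30]
pos 31 'b': at 13 (via fail)  emit P2@[28:31]
pos 32 'c': at 5 (via fail)
pos 33 'a': at 6
pos 34 'd': at 7
pos 35 'b': at 8
pos 36 'c': at 9  emit P1@[31:36],P3@[33:36]
pos 37 'd': at 10 (via fail)
pos 38 'b': at 11
pos 39 'a': at 1 (via fail)
pos 40 'b': at 4 (via fail)
pos 41 'a': at 1 (via fail)
pos 42 'a': at 2
pos 43 'd': at 3  emit P0@[41:43]

All matches (sorted): [[2,0],[4,3],[8,1],[8,3],[13,3],[18,0],[21,0],[30,1],[30,3],[31,2],[36,1],[36,3],[43,0]]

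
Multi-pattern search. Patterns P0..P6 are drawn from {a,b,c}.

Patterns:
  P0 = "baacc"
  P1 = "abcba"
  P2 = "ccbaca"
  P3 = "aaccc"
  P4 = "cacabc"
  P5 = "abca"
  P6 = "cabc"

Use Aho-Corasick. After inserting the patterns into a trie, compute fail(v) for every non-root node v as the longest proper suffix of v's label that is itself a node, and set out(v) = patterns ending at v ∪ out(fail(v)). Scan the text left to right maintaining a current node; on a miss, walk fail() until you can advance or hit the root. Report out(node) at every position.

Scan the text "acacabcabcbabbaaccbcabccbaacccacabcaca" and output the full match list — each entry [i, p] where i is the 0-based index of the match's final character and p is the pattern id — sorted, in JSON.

Construct AC machine:
Trie (insert patterns):
  0='ε' goto a→6 b→1 c→11
  1='b' goto a→2
  2='ba' goto a→3
  3='baa' goto c→4
  4='baac' goto c→5
  5='baacc' goto ·  ←P0
  6='a' goto a→17 b→7
  7='ab' goto c→8
  8='abc' goto a→26 b→9
  9='abcb' goto a→10
  10='abcba' goto ·  ←P1
  11='c' goto a→21 c→12
  12='cc' goto b→13
  13='ccb' goto a→14
  14='ccba' goto c→15
  15='ccbac' goto a→16
  16='ccbaca' goto ·  ←P2
  17='aa' goto c→18
  18='aac' goto c→19
  19='aacc' goto c→20
  20='aaccc' goto ·  ←P3
  21='ca' goto b→27 c→22
  22='cac' goto a→23
  23='caca' goto b→24
  24='cacab' goto c→25
  25='cacabc' goto ·  ←P4
  26='abca' goto ·  ←P5
  27='cab' goto c→28
  28='cabc' goto ·  ←P6

BFS fail/out derivation:
  n1('b'): parent n0 fail=0; on 'b' 0 → fail=0;  out ∅∪∅=∅
  n6('a'): parent n0 fail=0; on 'a' 0 → fail=0;  out ∅∪∅=∅
  n11('c'): parent n0 fail=0; on 'c' 0 → fail=0;  out ∅∪∅=∅
  n2('ba'): parent n1 fail=0; on 'a' 0 → fail=6;  out ∅∪∅=∅
  n7('ab'): parent n6 fail=0; on 'b' 0 → fail=1;  out ∅∪∅=∅
  n12('cc'): parent n11 fail=0; on 'c' 0 → fail=11;  out ∅∪∅=∅
  n17('aa'): parent n6 fail=0; on 'a' 0 → fail=6;  out ∅∪∅=∅
  n21('ca'): parent n11 fail=0; on 'a' 0 → fail=6;  out ∅∪∅=∅
  n3('baa'): parent n2 fail=6; on 'a' 6 → fail=17;  out ∅∪∅=∅
  n8('abc'): parent n7 fail=1; on 'c' 1→0 → fail=11;  out ∅∪∅=∅
  n13('ccb'): parent n12 fail=11; on 'b' 11→0 → fail=1;  out ∅∪∅=∅
  n18('aac'): parent n17 fail=6; on 'c' 6→0 → fail=11;  out ∅∪∅=∅
  n22('cac'): parent n21 fail=6; on 'c' 6→0 → fail=11;  out ∅∪∅=∅
  n27('cab'): parent n21 fail=6; on 'b' 6 → fail=7;  out ∅∪∅=∅
  n4('baac'): parent n3 fail=17; on 'c' 17 → fail=18;  out ∅∪∅=∅
  n9('abcb'): parent n8 fail=11; on 'b' 11→0 → fail=1;  out ∅∪∅=∅
  n14('ccba'): parent n13 fail=1; on 'a' 1 → fail=2;  out ∅∪∅=∅
  n19('aacc'): parent n18 fail=11; on 'c' 11 → fail=12;  out ∅∪∅=∅
  n23('caca'): parent n22 fail=11; on 'a' 11 → fail=21;  out ∅∪∅=∅
  n26('abca'): parent n8 fail=11; on 'a' 11 → fail=21;  out {5}∪∅={5}
  n28('cabc'): parent n27 fail=7; on 'c' 7 → fail=8;  out {6}∪∅={6}
  n5('baacc'): parent n4 fail=18; on 'c' 18 → fail=19;  out {0}∪∅={0}
  n10('abcba'): parent n9 fail=1; on 'a' 1 → fail=2;  out {1}∪∅={1}
  n15('ccbac'): parent n14 fail=2; on 'c' 2→6→0 → fail=11;  out ∅∪∅=∅
  n20('aaccc'): parent n19 fail=12; on 'c' 12→11 → fail=12;  out {3}∪∅={3}
  n24('cacab'): parent n23 fail=21; on 'b' 21 → fail=27;  out ∅∪∅=∅
  n16('ccbaca'): parent n15 fail=11; on 'a' 11 → fail=21;  out {2}∪∅={2}
  n25('cacabc'): parent n24 fail=27; on 'c' 27 → fail=28;  out {4}∪{6}={4,6}

Scan:
[0] read 'a'  n0⇒n6
[1] read 'c'  n6⇒n11 (fail-walked)
[2] read 'a'  n11⇒n21
[3] read 'c'  n21⇒n22
[4] read 'a'  n22⇒n23
[5] read 'b'  n23⇒n24
[6] read 'c'  n24⇒n25  ** P4@[1:6],P6@[3:6]
[7] read 'a'  n25⇒n26 (fail-walked)  ** P5@[4:7]
[8] read 'b'  n26⇒n27 (fail-walked)
[9] read 'c'  n27⇒n28  ** P6@[6:9]
[10] read 'b'  n28⇒n9 (fail-walked)
[11] read 'a'  n9⇒n10  ** P1@[7:11]
[12] read 'b'  n10⇒n7 (fail-walked)
[13] read 'b'  n7⇒n1 (fail-walked)
[14] read 'a'  n1⇒n2
[15] read 'a'  n2⇒n3
[16] read 'c'  n3⇒n4
[17] read 'c'  n4⇒n5  ** P0@[13:17]
[18] read 'b'  n5⇒n13 (fail-walked)
[19] read 'c'  n13⇒n11 (fail-walked)
[20] read 'a'  n11⇒n21
[21] read 'b'  n21⇒n27
[22] read 'c'  n27⇒n28  ** P6@[19:22]
[23] read 'c'  n28⇒n12 (fail-walked)
[24] read 'b'  n12⇒n13
[25] read 'a'  n13⇒n14
[26] read 'a'  n14⇒n3 (fail-walked)
[27] read 'c'  n3⇒n4
[28] read 'c'  n4⇒n5  ** P0@[24:28]
[29] read 'c'  n5⇒n20 (fail-walked)  ** P3@[25:29]
[30] read 'a'  n20⇒n21 (fail-walked)
[31] read 'c'  n21⇒n22
[32] read 'a'  n22⇒n23
[33] read 'b'  n23⇒n24
[34] read 'c'  n24⇒n25  ** P4@[29:34],P6@[31:34]
[35] read 'a'  n25⇒n26 (fail-walked)  ** P5@[32:35]
[36] read 'c'  n26⇒n22 (fail-walked)
[37] read 'a'  n22⇒n23

Result: [[6,4],[6,6],[7,5],[9,6],[11,1],[17,0],[22,6],[28,0],[29,3],[34,4],[34,6],[35,5]]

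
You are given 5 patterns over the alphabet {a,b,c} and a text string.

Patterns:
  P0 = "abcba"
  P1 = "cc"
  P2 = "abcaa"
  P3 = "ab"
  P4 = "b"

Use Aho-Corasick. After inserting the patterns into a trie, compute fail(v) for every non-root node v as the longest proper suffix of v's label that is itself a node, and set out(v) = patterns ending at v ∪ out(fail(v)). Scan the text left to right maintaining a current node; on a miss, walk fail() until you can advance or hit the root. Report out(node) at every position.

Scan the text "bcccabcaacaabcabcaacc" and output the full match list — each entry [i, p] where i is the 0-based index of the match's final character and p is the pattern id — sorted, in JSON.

Construct AC machine:
Trie (insert patterns):
  n0 'ε': a→1 b→10 c→6
  n1 'a': b→2
  n2 'ab': c→3  ←P3
  n3 'abc': a→8 b→4
  n4 'abcb': a→5
  n5 'abcba': ·  ←P0
  n6 'c': c→7
  n7 'cc': ·  ←P1
  n8 'abca': a→9
  n9 'abcaa': ·  ←P2
  n10 'b': ·  ←P4

Failure links (BFS by depth):
  fail(1) 'a': from fail(0)=0 chase 'a': 0 ⇒ 0;  out=∅∪out(0)=∅
  fail(6) 'c': from fail(0)=0 chase 'c': 0 ⇒ 0;  out=∅∪out(0)=∅
  fail(10) 'b': from fail(0)=0 chase 'b': 0 ⇒ 0;  out={4}∪out(0)={4}
  fail(2) 'ab': from fail(1)=0 chase 'b': 0 ⇒ 10;  out={3}∪out(10)={3,4}
  fail(7) 'cc': from fail(6)=0 chase 'c': 0 ⇒ 6;  out={1}∪out(6)={1}
  fail(3) 'abc': from fail(2)=10 chase 'c': 10→0 ⇒ 6;  out=∅∪out(6)=∅
  fail(4) 'abcb': from fail(3)=6 chase 'b': 6→0 ⇒ 10;  out=∅∪out(10)={4}
  fail(8) 'abca': from fail(3)=6 chase 'a': 6→0 ⇒ 1;  out=∅∪out(1)=∅
  fail(5) 'abcba': from fail(4)=10 chase 'a': 10→0 ⇒ 1;  out={0}∪out(1)={0}
  fail(9) 'abcaa': from fail(8)=1 chase 'a': 1→0 ⇒ 1;  out={2}∪out(1)={2}

Run:
i=0 'b': node 0→10  ** P4@[0:0]
i=1 'c': node 10→6 (via fail)
i=2 'c': node 6→7  ** P1@[1:2]
i=3 'c': node 7→7 (via fail)  ** P1@[2:3]
i=4 'a': node 7→1 (via fail)
i=5 'b': node 1→2  ** P3@[4:5],P4@[5:5]
i=6 'c': node 2→3
i=7 'a': node 3→8
i=8 'a': node 8→9  ** P2@[4:8]
i=9 'c': node 9→6 (via fail)
i=10 'a': node 6→1 (via fail)
i=11 'a': node 1→1 (via fail)
i=12 'b': node 1→2  ** P3@[11:12],P4@[12:12]
i=13 'c': node 2→3
i=14 'a': node 3→8
i=15 'b': node 8→2 (via fail)  ** P3@[14:15],P4@[15:15]
i=16 'c': node 2→3
i=17 'a': node 3→8
i=18 'a': node 8→9  ** P2@[14:18]
i=19 'c': node 9→6 (via fail)
i=20 'c': node 6→7  ** P1@[19:20]

Matches: [[0,4],[2,1],[3,1],[5,3],[5,4],[8,2],[12,3],[12,4],[15,3],[15,4],[18,2],[20,1]]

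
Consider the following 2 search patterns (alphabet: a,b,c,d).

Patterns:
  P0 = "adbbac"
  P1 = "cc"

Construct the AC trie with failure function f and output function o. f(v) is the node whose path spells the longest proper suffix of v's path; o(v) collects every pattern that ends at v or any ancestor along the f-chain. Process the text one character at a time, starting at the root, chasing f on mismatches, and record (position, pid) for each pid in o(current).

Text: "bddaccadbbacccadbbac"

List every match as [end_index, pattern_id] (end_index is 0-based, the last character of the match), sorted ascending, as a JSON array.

Build automaton:
Trie nodes:
  n0 'ε': a→1 c→7
  n1 'a': d→2
  n2 'ad': b→3
  n3 'adb': b→4
  n4 'adbb': a→5
  n5 'adbba': c→6
  n6 'adbbac': ·  [P0 ends]
  n7 'c': c→8
  n8 'cc': ·  [P1 ends]

Failure links (BFS by depth):
  n1('a'): parent n0 fail=0; on 'a' 0 → fail=0;  out ∅∪∅=∅
  n7('c'): parent n0 fail=0; on 'c' 0 → fail=0;  out ∅∪∅=∅
  n2('ad'): parent n1 fail=0; on 'd' 0 → fail=0;  out ∅∪∅=∅
  n8('cc'): parent n7 fail=0; on 'c' 0 → fail=7;  out {1}∪∅={1}
  n3('adb'): parent n2 fail=0; on 'b' 0 → fail=0;  out ∅∪∅=∅
  n4('adbb'): parent n3 fail=0; on 'b' 0 → fail=0;  out ∅∪∅=∅
  n5('adbba'): parent n4 fail=0; on 'a' 0 → fail=1;  out ∅∪∅=∅
  n6('adbbac'): parent n5 fail=1; on 'c' 1→0 → fail=7;  out {0}∪∅={0}

Run:
i=0 'b': node 0→0
i=1 'd': node 0→0
i=2 'd': node 0→0
i=3 'a': node 0→1
i=4 'c': node 1→7 ·f
i=5 'c': node 7→8  ** P1@[4:5]
i=6 'a': node 8→1 ·f
i=7 'd': node 1→2
i=8 'b': node 2→3
i=9 'b': node 3→4
i=10 'a': node 4→5
i=11 'c': node 5→6  ** P0@[6:11]
i=12 'c': node 6→8 ·f  ** P1@[11:12]
i=13 'c': node 8→8 ·f  ** P1@[12:13]
i=14 'a': node 8→1 ·f
i=15 'd': node 1→2
i=16 'b': node 2→3
i=17 'b': node 3→4
i=18 'a': node 4→5
i=19 'c': node 5→6  ** P0@[14:19]

All matches (sorted): [[5,1],[11,0],[12,1],[13,1],[19,0]]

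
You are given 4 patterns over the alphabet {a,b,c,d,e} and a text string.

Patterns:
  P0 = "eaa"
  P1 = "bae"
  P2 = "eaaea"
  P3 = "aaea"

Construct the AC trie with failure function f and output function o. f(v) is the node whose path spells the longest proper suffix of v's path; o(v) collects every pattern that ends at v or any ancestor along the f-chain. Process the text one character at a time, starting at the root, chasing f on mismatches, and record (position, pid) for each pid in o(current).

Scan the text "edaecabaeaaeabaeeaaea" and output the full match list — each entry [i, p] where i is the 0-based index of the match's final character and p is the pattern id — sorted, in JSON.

Construct AC machine:
Trie (insert patterns):
  n0 'ε': a→9 b→4 e→1
  n1 'e': a→2
  n2 'ea': a→3
  n3 'eaa': e→7  ←P0
  n4 'b': a→5
  n5 'ba': e→6
  n6 'bae': ·  ←P1
  n7 'eaae': a→8
  n8 'eaaea': ·  ←P2
  n9 'a': a→10
  n10 'aa': e→11
  n11 'aae': a→12
  n12 'aaea': ·  ←P3

BFS fail/out derivation:
  fail(1) 'e': from fail(0)=0 chase 'e': 0 ⇒ 0;  out=∅∪out(0)=∅
  fail(4) 'b': from fail(0)=0 chase 'b': 0 ⇒ 0;  out=∅∪out(0)=∅
  fail(9) 'a': from fail(0)=0 chase 'a': 0 ⇒ 0;  out=∅∪out(0)=∅
  fail(2) 'ea': from fail(1)=0 chase 'a': 0 ⇒ 9;  out=∅∪out(9)=∅
  fail(5) 'ba': from fail(4)=0 chase 'a': 0 ⇒ 9;  out=∅∪out(9)=∅
  fail(10) 'aa': from fail(9)=0 chase 'a': 0 ⇒ 9;  out=∅∪out(9)=∅
  fail(3) 'eaa': from fail(2)=9 chase 'a': 9 ⇒ 10;  out={0}∪out(10)={0}
  fail(6) 'bae': from fail(5)=9 chase 'e': 9→0 ⇒ 1;  out={1}∪out(1)={1}
  fail(11) 'aae': from fail(10)=9 chase 'e': 9→0 ⇒ 1;  out=∅∪out(1)=∅
  fail(7) 'eaae': from fail(3)=10 chase 'e': 10 ⇒ 11;  out=∅∪out(11)=∅
  fail(12) 'aaea': from fail(11)=1 chase 'a': 1 ⇒ 2;  out={3}∪out(2)={3}
  fail(8) 'eaaea': from fail(7)=11 chase 'a': 11 ⇒ 12;  out={2}∪out(12)={2,3}

Run:
[0] read 'e'  n0⇒n1
[1] read 'd'  n1⇒n0 ·f
[2] read 'a'  n0⇒n9
[3] read 'e'  n9⇒n1 ·f
[4] read 'c'  n1⇒n0 ·f
[5] read 'a'  n0⇒n9
[6] read 'b'  n9⇒n4 ·f
[7] read 'a'  n4⇒n5
[8] read 'e'  n5⇒n6  → match P1@[6:8]
[9] read 'a'  n6⇒n2 ·f
[10] read 'a'  n2⇒n3  → match P0@[8:10]
[11] read 'e'  n3⇒n7
[12] read 'a'  n7⇒n8  → match P2@[8:12],P3@[9:12]
[13] read 'b'  n8⇒n4 ·f
[14] read 'a'  n4⇒n5
[15] read 'e'  n5⇒n6  → match P1@[13:15]
[16] read 'e'  n6⇒n1 ·f
[17] read 'a'  n1⇒n2
[18] read 'a'  n2⇒n3  → match P0@[16:18]
[19] read 'e'  n3⇒n7
[20] read 'a'  n7⇒n8  → match P2@[16:20],P3@[17:20]

All matches (sorted): [[8,1],[10,0],[12,2],[12,3],[15,1],[18,0],[20,2],[20,3]]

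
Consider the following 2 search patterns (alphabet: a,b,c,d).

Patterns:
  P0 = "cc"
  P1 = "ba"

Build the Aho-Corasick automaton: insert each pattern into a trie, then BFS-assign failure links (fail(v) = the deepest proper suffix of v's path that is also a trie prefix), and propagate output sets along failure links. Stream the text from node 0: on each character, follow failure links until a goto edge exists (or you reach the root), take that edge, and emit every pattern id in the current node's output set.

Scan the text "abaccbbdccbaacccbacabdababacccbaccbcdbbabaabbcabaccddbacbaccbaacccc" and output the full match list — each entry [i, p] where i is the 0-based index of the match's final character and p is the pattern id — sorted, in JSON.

Build:
Trie nodes:
  n0 'ε': b→3 c→1
  n1 'c': c→2
  n2 'cc': ·  [P0 ends]
  n3 'b': a→4
  n4 'ba': ·  [P1 ends]

BFS fail/out derivation:
  fail(1) 'c': from fail(0)=0 chase 'c': 0 ⇒ 0;  out=∅∪out(0)=∅
  fail(3) 'b': from fail(0)=0 chase 'b': 0 ⇒ 0;  out=∅∪out(0)=∅
  fail(2) 'cc': from fail(1)=0 chase 'c': 0 ⇒ 1;  out={0}∪out(1)={0}
  fail(4) 'ba': from fail(3)=0 chase 'a': 0 ⇒ 0;  out={1}∪out(0)={1}

Text stream:
pos 0 'a': at 0
pos 1 'b': at 3
pos 2 'a': at 4  ** P1@[1:2]
pos 3 'c': at 1 (fail-walked)
pos 4 'c': at 2  ** P0@[3:4]
pos 5 'b': at 3 (fail-walked)
pos 6 'b': at 3 (fail-walked)
pos 7 'd': at 0 (fail-walked)
pos 8 'c': at 1
pos 9 'c': at 2  ** P0@[8:9]
pos 10 'b': at 3 (fail-walked)
pos 11 'a': at 4  ** P1@[10:11]
pos 12 'a': at 0 (fail-walked)
pos 13 'c': at 1
pos 14 'c': at 2  ** P0@[13:14]
pos 15 'c': at 2 (fail-walked)  ** P0@[14:15]
pos 16 'b': at 3 (fail-walked)
pos 17 'a': at 4  ** P1@[16:17]
pos 18 'c': at 1 (fail-walked)
pos 19 'a': at 0 (fail-walked)
pos 20 'b': at 3
pos 21 'd': at 0 (fail-walked)
pos 22 'a': at 0
pos 23 'b': at 3
pos 24 'a': at 4  ** P1@[23:24]
pos 25 'b': at 3 (fail-walked)
pos 26 'a': at 4  ** P1@[25:26]
pos 27 'c': at 1 (fail-walked)
pos 28 'c': at 2  ** P0@[27:28]
pos 29 'c': at 2 (fail-walked)  ** P0@[28:29]
pos 30 'b': at 3 (fail-walked)
pos 31 'a': at 4  ** P1@[30:31]
pos 32 'c': at 1 (fail-walked)
pos 33 'c': at 2  ** P0@[32:33]
pos 34 'b': at 3 (fail-walked)
pos 35 'c': at 1 (fail-walked)
pos 36 'd': at 0 (fail-walked)
pos 37 'b': at 3
pos 38 'b': at 3 (fail-walked)
pos 39 'a': at 4  ** P1@[38:39]
pos 40 'b': at 3 (fail-walked)
pos 41 'a': at 4  ** P1@[40:41]
pos 42 'a': at 0 (fail-walked)
pos 43 'b': at 3
pos 44 'b': at 3 (fail-walked)
pos 45 'c': at 1 (fail-walked)
pos 46 'a': at 0 (fail-walked)
pos 47 'b': at 3
pos 48 'a': at 4  ** P1@[47:48]
pos 49 'c': at 1 (fail-walked)
pos 50 'c': at 2  ** P0@[49:50]
pos 51 'd': at 0 (fail-walked)
pos 52 'd': at 0
pos 53 'b': at 3
pos 54 'a': at 4  ** P1@[53:54]
pos 55 'c': at 1 (fail-walked)
pos 56 'b': at 3 (fail-walked)
pos 57 'a': at 4  ** P1@[56:57]
pos 58 'c': at 1 (fail-walked)
pos 59 'c': at 2  ** P0@[58:59]
pos 60 'b': at 3 (fail-walked)
pos 61 'a': at 4  ** P1@[60:61]
pos 62 'a': at 0 (fail-walked)
pos 63 'c': at 1
pos 64 'c': at 2  ** P0@[63:64]
pos 65 'c': at 2 (fail-walked)  ** P0@[64:65]
pos 66 'c': at 2 (fail-walked)  ** P0@[65:66]

Result: [[2,1],[4,0],[9,0],[11,1],[14,0],[15,0],[17,1],[24,1],[26,1],[28,0],[29,0],[31,1],[33,0],[39,1],[41,1],[48,1],[50,0],[54,1],[57,1],[59,0],[61,1],[64,0],[65,0],[66,0]]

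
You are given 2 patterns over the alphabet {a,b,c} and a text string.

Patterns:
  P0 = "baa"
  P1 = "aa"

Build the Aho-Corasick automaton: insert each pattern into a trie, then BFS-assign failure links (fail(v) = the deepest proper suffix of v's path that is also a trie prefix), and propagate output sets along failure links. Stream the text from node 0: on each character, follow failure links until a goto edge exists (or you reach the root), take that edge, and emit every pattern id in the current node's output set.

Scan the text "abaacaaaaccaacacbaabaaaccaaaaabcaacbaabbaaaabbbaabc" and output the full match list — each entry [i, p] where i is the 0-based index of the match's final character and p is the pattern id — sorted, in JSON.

Build automaton:
Trie nodes:
  n0 'ε': a→4 b→1
  n1 'b': a→2
  n2 'ba': a→3
  n3 'baa': ·  [P0 ends]
  n4 'a': a→5
  n5 'aa': ·  [P1 ends]

BFS fail/out derivation:
  n1('b'): parent n0 fail=0; on 'b' 0 → fail=0;  out ∅∪∅=∅
  n4('a'): parent n0 fail=0; on 'a' 0 → fail=0;  out ∅∪∅=∅
  n2('ba'): parent n1 fail=0; on 'a' 0 → fail=4;  out ∅∪∅=∅
  n5('aa'): parent n4 fail=0; on 'a' 0 → fail=4;  out {1}∪∅={1}
  n3('baa'): parent n2 fail=4; on 'a' 4 → fail=5;  out {0}∪{1}={0,1}

Run:
pos 0 'a': at 4
pos 1 'b': at 1 (fail-walked)
pos 2 'a': at 2
pos 3 'a': at 3  → match P0@[1:3],P1@[2:3]
pos 4 'c': at 0 (fail-walked)
pos 5 'a': at 4
pos 6 'a': at 5  → match P1@[5:6]
pos 7 'a': at 5 (fail-walked)  → match P1@[6:7]
pos 8 'a': at 5 (fail-walked)  → match P1@[7:8]
pos 9 'c': at 0 (fail-walked)
pos 10 'c': at 0
pos 11 'a': at 4
pos 12 'a': at 5  → match P1@[11:12]
pos 13 'c': at 0 (fail-walked)
pos 14 'a': at 4
pos 15 'c': at 0 (fail-walked)
pos 16 'b': at 1
pos 17 'a': at 2
pos 18 'a': at 3  → match P0@[16:18],P1@[17:18]
pos 19 'b': at 1 (fail-walked)
pos 20 'a': at 2
pos 21 'a': at 3  → match P0@[19:21],P1@[20:21]
pos 22 'a': at 5 (fail-walked)  → match P1@[21:22]
pos 23 'c': at 0 (fail-walked)
pos 24 'c': at 0
pos 25 'a': at 4
pos 26 'a': at 5  → match P1@[25:26]
pos 27 'a': at 5 (fail-walked)  → match P1@[26:27]
pos 28 'a': at 5 (fail-walked)  → match P1@[27:28]
pos 29 'a': at 5 (fail-walked)  → match P1@[28:29]
pos 30 'b': at 1 (fail-walked)
pos 31 'c': at 0 (fail-walked)
pos 32 'a': at 4
pos 33 'a': at 5  → match P1@[32:33]
pos 34 'c': at 0 (fail-walked)
pos 35 'b': at 1
pos 36 'a': at 2
pos 37 'a': at 3  → match P0@[35:37],P1@[36:37]
pos 38 'b': at 1 (fail-walked)
pos 39 'b': at 1 (fail-walked)
pos 40 'a': at 2
pos 41 'a': at 3  → match P0@[39:41],P1@[40:41]
pos 42 'a': at 5 (fail-walked)  → match P1@[41:42]
pos 43 'a': at 5 (fail-walked)  → match P1@[42:43]
pos 44 'b': at 1 (fail-walked)
pos 45 'b': at 1 (fail-walked)
pos 46 'b': at 1 (fail-walked)
pos 47 'a': at 2
pos 48 'a': at 3  → match P0@[46:48],P1@[47:48]
pos 49 'b': at 1 (fail-walked)
pos 50 'c': at 0 (fail-walked)

Matches: [[3,0],[3,1],[6,1],[7,1],[8,1],[12,1],[18,0],[18,1],[21,0],[21,1],[22,1],[26,1],[27,1],[28,1],[29,1],[33,1],[37,0],[37,1],[41,0],[41,1],[42,1],[43,1],[48,0],[48,1]]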